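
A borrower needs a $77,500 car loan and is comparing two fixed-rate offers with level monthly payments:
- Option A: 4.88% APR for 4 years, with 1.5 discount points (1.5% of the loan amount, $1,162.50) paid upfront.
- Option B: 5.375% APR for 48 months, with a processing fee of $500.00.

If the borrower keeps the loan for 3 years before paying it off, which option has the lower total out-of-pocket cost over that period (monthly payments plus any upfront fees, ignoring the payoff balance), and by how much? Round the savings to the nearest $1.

Option A: at 4.88% the monthly rate is 0.0040667, so the payment is 77,500 × 0.0040667 / (1 − 1.0040667^−48) = $1,780.56.
Option B: monthly rate = 5.375%/12 = 0.0044792; payment = 77,500 × 0.0044792 / (1 − (1+0.0044792)^−48) = $1,797.97.
Over 36 months: Option A costs 36 × $1,780.56 + $1,162.50 = $65,262.66; Option B costs 36 × $1,797.97 + $500.00 = $65,226.92.
Option B is cheaper by $65,262.66 − $65,226.92 = $35.74.

Option B by $36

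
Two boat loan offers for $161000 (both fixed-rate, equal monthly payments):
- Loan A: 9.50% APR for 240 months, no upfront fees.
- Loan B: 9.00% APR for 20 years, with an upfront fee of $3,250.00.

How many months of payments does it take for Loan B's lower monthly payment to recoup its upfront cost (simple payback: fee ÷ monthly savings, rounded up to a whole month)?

Loan A: monthly rate = 9.5%/12 = 0.0079167; payment = 161,000 × 0.0079167 / (1 − (1+0.0079167)^−240) = $1,500.73.
Loan B: at 9.00% the monthly rate is 0.0075000, so the payment is 161,000 × 0.0075000 / (1 − 1.0075000^−240) = $1,448.56.
Monthly savings = $1,500.73 − $1,448.56 = $52.17.
Break-even = $3,250.00 / $52.17 = 62.30 → 63 months.

63 months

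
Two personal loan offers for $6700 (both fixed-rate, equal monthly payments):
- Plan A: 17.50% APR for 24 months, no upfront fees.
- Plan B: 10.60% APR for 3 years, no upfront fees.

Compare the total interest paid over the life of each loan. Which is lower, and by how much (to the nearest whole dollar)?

Plan A: at 17.50% the monthly rate is 0.0145833, so the payment is 6,700 × 0.0145833 / (1 − 1.0145833^−24) = $332.88.
Total interest on Plan A = 24 × $332.88 − $6,700 = $1,289.12.
Plan B: at 10.60% the monthly rate is 0.0088333, so the payment is 6,700 × 0.0088333 / (1 − 1.0088333^−36) = $218.08.
Total interest on Plan B = 36 × $218.08 − $6,700 = $1,150.88.
Plan B is lower by $138.24.

Plan B by $138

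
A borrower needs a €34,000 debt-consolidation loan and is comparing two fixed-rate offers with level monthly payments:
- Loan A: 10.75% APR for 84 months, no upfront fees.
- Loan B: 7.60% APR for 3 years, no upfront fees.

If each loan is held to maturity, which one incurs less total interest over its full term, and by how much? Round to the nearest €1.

Loan A: at 10.75% the monthly rate is 0.0089583, so the payment is 34,000 × 0.0089583 / (1 − 1.0089583^−84) = €577.70.
Total interest on Loan A = 84 × €577.70 − €34,000 = €14,526.80.
Loan B: at 7.60% the monthly rate is 0.0063333, so the payment is 34,000 × 0.0063333 / (1 − 1.0063333^−36) = €1,059.17.
Total interest on Loan B = 36 × €1,059.17 − €34,000 = €4,130.12.
Loan B is lower by €10,396.68.

Loan B by €10,397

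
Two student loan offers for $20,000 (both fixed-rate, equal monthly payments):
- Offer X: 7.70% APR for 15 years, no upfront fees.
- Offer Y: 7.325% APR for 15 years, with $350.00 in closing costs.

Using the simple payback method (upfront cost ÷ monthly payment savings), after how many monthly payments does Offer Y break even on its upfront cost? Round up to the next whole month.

83 months

Offer X: at 7.70% the monthly rate is 0.0064167, so the payment is 20,000 × 0.0064167 / (1 − 1.0064167^−180) = $187.68.
Offer Y: at 7.325% the monthly rate is 0.0061042, so the payment is 20,000 × 0.0061042 / (1 − 1.0061042^−180) = $183.42.
Monthly savings = $187.68 − $183.42 = $4.26.
Break-even = $350.00 / $4.26 = 82.16 → 83 months.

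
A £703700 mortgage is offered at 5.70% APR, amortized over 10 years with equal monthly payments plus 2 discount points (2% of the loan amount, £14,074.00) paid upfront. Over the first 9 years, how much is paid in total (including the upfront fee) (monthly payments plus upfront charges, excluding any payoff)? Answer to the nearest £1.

Monthly rate = 5.7%/12 = 0.0047500; payment = 703,700 × 0.0047500 / (1 − (1+0.0047500)^−120) = £7,706.92.
Total outlay = 108 × £7,706.92 + £14,074.00 = £846,421.36.

£846,421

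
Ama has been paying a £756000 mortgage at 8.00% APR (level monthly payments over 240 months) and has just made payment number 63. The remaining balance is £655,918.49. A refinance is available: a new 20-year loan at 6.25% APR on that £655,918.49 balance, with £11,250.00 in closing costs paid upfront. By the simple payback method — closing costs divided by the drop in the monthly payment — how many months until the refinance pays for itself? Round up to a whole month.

8 months

Current payment = 756,000 × 8%/12 / (1 − (1+0.0066667)^−240) = £6,323.49.
Refinanced payment = 655,918.49 × 0.0052083 / (1 − (1+0.0052083)^−240) = £4,794.29.
Monthly savings = £6,323.49 − £4,794.29 = £1,529.20.
Break-even = £11,250.00 / £1,529.20 = 7.36 → 8 months.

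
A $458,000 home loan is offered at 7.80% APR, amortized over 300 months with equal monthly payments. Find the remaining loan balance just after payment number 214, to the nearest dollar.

$228,343

With monthly rate i = 7.8%/12 = 0.0065000, the balance after k of n payments is P · [(1+i)^n − (1+i)^k] / [(1+i)^n − 1].
(1+0.0065000)^300 = 6.98447500 and (1+0.0065000)^214 = 4.00081762, so the balance is 458,000 × (6.98447500 − 4.00081762) / (6.98447500 − 1) = $228,343.35.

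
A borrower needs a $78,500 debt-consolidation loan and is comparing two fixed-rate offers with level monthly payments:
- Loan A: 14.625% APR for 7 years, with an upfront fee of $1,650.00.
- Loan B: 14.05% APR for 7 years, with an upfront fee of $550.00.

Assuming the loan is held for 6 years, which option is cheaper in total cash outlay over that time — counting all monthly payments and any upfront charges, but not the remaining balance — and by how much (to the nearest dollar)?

Loan B by $2,905

Loan A: at 14.625% the monthly rate is 0.0121875, so the payment is 78,500 × 0.0121875 / (1 − 1.0121875^−84) = $1,498.33.
Loan B: at 14.05% the monthly rate is 0.0117083, so the payment is 78,500 × 0.0117083 / (1 − 1.0117083^−84) = $1,473.26.
Over 72 months: Loan A costs 72 × $1,498.33 + $1,650.00 = $109,529.76; Loan B costs 72 × $1,473.26 + $550.00 = $106,624.72.
Loan B is cheaper by $109,529.76 − $106,624.72 = $2,905.04.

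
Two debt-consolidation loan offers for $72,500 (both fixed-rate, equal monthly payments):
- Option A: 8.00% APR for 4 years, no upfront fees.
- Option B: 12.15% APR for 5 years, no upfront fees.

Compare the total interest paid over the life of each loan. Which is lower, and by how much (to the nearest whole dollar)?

Option A: monthly rate = 8%/12 = 0.0066667; payment = 72,500 × 0.0066667 / (1 − (1+0.0066667)^−48) = $1,769.94.
Total interest on Option A = 48 × $1,769.94 − $72,500 = $12,457.12.
Option B: at 12.15% the monthly rate is 0.0101250, so the payment is 72,500 × 0.0101250 / (1 − 1.0101250^−60) = $1,618.22.
Total interest on Option B = 60 × $1,618.22 − $72,500 = $24,593.20.
Option A is lower by $12,136.08.

Option A by $12,136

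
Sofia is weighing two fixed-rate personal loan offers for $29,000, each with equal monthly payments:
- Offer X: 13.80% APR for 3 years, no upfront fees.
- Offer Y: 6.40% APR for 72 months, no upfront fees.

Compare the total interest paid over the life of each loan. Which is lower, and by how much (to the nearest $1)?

Offer X: monthly rate = 13.8%/12 = 0.0115000; payment = 29,000 × 0.0115000 / (1 − (1+0.0115000)^−36) = $988.34.
Total interest on Offer X = 36 × $988.34 − $29,000 = $6,580.24.
Offer Y: monthly rate = 6.4%/12 = 0.0053333; payment = 29,000 × 0.0053333 / (1 − (1+0.0053333)^−72) = $486.11.
Total interest on Offer Y = 72 × $486.11 − $29,000 = $5,999.92.
Offer Y is lower by $580.32.

Offer Y by $580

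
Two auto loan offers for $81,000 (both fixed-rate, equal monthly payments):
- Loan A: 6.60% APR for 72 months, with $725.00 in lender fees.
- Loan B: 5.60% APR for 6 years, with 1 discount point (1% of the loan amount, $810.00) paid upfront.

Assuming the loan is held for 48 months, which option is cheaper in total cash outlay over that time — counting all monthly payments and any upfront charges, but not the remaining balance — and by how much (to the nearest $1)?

Loan B by $1,753

Loan A: monthly rate = 6.6%/12 = 0.0055000; payment = 81,000 × 0.0055000 / (1 − (1+0.0055000)^−72) = $1,365.46.
Loan B: at 5.60% the monthly rate is 0.0046667, so the payment is 81,000 × 0.0046667 / (1 − 1.0046667^−72) = $1,327.16.
Over 48 months: Loan A costs 48 × $1,365.46 + $725.00 = $66,267.08; Loan B costs 48 × $1,327.16 + $810.00 = $64,513.68.
Loan B is cheaper by $66,267.08 − $64,513.68 = $1,753.40.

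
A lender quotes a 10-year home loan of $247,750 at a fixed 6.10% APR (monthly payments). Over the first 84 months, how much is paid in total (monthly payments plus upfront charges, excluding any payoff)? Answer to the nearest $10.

$232,090

Monthly rate = 6.1%/12 = 0.0050833; payment = 247,750 × 0.0050833 / (1 − (1+0.0050833)^−120) = $2,762.99.
Total outlay = 84 × $2,762.99 = $232,091.16.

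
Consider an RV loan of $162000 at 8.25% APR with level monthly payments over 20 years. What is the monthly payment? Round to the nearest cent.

At 8.25% the monthly rate is 0.0068750, so the payment is 162,000 × 0.0068750 / (1 − 1.0068750^−240) = $1,380.35.

$1,380.35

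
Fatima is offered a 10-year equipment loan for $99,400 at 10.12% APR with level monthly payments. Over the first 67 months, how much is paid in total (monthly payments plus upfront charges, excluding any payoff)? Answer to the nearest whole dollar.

$88,453

Monthly rate = 10.12%/12 = 0.0084333; payment = 99,400 × 0.0084333 / (1 − (1+0.0084333)^−120) = $1,320.19.
Total outlay = 67 × $1,320.19 = $88,452.73.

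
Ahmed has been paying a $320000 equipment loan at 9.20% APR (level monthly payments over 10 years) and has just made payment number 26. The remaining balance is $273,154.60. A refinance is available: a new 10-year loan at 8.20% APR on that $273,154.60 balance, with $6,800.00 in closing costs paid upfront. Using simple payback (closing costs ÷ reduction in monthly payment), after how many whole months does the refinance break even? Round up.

10 months

Current payment = 320,000 × 9.2%/12 / (1 − (1+0.0076667)^−120) = $4,088.34.
Refinanced payment = 273,154.60 × 0.0068333 / (1 − (1+0.0068333)^−120) = $3,343.06.
Monthly savings = $4,088.34 − $3,343.06 = $745.28.
Break-even = $6,800.00 / $745.28 = 9.12 → 10 months.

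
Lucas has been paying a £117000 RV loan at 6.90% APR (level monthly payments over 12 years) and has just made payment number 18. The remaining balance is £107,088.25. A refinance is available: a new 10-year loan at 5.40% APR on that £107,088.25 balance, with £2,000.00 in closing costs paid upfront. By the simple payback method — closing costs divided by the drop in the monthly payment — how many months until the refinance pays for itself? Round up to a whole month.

Current payment = 117,000 × 6.9%/12 / (1 − (1+0.0057500)^−144) = £1,196.98.
Refinanced payment = 107,088.25 × 0.0045000 / (1 − (1+0.0045000)^−120) = £1,156.89.
Monthly savings = £1,196.98 − £1,156.89 = £40.09.
Break-even = £2,000.00 / £40.09 = 49.89 → 50 months.

50 months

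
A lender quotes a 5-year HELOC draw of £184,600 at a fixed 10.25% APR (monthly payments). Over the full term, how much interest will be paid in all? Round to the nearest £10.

£52,100

At 10.25% the monthly rate is 0.0085417, so the payment is 184,600 × 0.0085417 / (1 − 1.0085417^−60) = £3,944.95.
Total paid = 60 × £3,944.95 = £236,697.00; interest = £236,697.00 − £184,600 = £52,097.00.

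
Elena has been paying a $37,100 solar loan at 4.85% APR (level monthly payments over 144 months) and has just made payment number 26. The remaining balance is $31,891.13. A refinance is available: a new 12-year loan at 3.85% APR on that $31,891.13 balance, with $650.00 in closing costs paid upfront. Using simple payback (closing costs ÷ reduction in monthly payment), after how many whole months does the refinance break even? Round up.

11 months

Current payment = 37,100 × 4.85%/12 / (1 − (1+0.0040417)^−144) = $340.35.
Refinanced payment = 31,891.13 × 0.0032083 / (1 − (1+0.0032083)^−144) = $276.90.
Monthly savings = $340.35 − $276.90 = $63.45.
Break-even = $650.00 / $63.45 = 10.24 → 11 months.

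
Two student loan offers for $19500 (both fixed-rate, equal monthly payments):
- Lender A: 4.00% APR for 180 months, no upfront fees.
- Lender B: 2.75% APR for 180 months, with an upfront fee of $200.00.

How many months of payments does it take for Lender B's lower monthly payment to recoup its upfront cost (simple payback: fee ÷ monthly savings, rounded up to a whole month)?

Lender A: monthly rate = 4%/12 = 0.0033333; payment = 19,500 × 0.0033333 / (1 − (1+0.0033333)^−180) = $144.24.
Lender B: monthly rate = 2.75%/12 = 0.0022917; payment = 19,500 × 0.0022917 / (1 − (1+0.0022917)^−180) = $132.33.
Monthly savings = $144.24 − $132.33 = $11.91.
Break-even = $200.00 / $11.91 = 16.79 → 17 months.

17 months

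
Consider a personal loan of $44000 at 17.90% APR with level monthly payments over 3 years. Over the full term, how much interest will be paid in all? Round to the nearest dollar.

At 17.90% the monthly rate is 0.0149167, so the payment is 44,000 × 0.0149167 / (1 − 1.0149167^−36) = $1,588.50.
Total paid = 36 × $1,588.50 = $57,186.00; interest = $57,186.00 − $44,000 = $13,186.00.

$13,186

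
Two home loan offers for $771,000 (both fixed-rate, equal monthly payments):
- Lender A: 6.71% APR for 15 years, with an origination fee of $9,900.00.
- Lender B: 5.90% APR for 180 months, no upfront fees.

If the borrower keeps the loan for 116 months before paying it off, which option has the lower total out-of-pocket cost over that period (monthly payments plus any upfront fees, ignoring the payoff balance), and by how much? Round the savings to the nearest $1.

Lender A: monthly rate = 6.71%/12 = 0.0055917; payment = 771,000 × 0.0055917 / (1 − (1+0.0055917)^−180) = $6,805.57.
Lender B: at 5.90% the monthly rate is 0.0049167, so the payment is 771,000 × 0.0049167 / (1 − 1.0049167^−180) = $6,464.56.
Over 116 months: Lender A costs 116 × $6,805.57 + $9,900.00 = $799,346.12; Lender B costs 116 × $6,464.56 = $749,888.96.
Lender B is cheaper by $799,346.12 − $749,888.96 = $49,457.16.

Lender B by $49,457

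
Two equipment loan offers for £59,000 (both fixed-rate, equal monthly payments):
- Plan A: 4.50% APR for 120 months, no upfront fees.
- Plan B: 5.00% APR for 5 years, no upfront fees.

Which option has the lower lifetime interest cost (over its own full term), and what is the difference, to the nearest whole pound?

Plan A: at 4.50% the monthly rate is 0.0037500, so the payment is 59,000 × 0.0037500 / (1 − 1.0037500^−120) = £611.47.
Total interest on Plan A = 120 × £611.47 − £59,000 = £14,376.40.
Plan B: monthly rate = 5%/12 = 0.0041667; payment = 59,000 × 0.0041667 / (1 − (1+0.0041667)^−60) = £1,113.40.
Total interest on Plan B = 60 × £1,113.40 − £59,000 = £7,804.00.
Plan B is lower by £6,572.40.

Plan B by £6,572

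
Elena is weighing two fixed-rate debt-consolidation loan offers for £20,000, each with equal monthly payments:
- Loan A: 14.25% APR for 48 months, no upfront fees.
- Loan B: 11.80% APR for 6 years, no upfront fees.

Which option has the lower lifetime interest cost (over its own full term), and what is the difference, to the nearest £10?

Loan A by £1,650

Loan A: monthly rate = 14.25%/12 = 0.0118750; payment = 20,000 × 0.0118750 / (1 − (1+0.0118750)^−48) = £549.04.
Total interest on Loan A = 48 × £549.04 − £20,000 = £6,353.92.
Loan B: monthly rate = 11.8%/12 = 0.0098333; payment = 20,000 × 0.0098333 / (1 − (1+0.0098333)^−72) = £388.93.
Total interest on Loan B = 72 × £388.93 − £20,000 = £8,002.96.
Loan A is lower by £1,649.04.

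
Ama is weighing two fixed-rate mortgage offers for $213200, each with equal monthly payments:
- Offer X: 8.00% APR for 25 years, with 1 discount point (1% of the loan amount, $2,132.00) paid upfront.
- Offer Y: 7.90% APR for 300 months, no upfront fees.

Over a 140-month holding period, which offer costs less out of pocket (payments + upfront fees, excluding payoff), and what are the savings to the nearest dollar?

Offer Y by $4,106

Offer X: monthly rate = 8%/12 = 0.0066667; payment = 213,200 × 0.0066667 / (1 − (1+0.0066667)^−300) = $1,645.51.
Offer Y: at 7.90% the monthly rate is 0.0065833, so the payment is 213,200 × 0.0065833 / (1 − 1.0065833^−300) = $1,631.41.
Over 140 months: Offer X costs 140 × $1,645.51 + $2,132.00 = $232,503.40; Offer Y costs 140 × $1,631.41 = $228,397.40.
Offer Y is cheaper by $232,503.40 − $228,397.40 = $4,106.00.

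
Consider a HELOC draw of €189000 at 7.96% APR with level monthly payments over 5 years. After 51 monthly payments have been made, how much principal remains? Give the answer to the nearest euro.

€33,342

With monthly rate i = 7.96%/12 = 0.0066333, the balance after k of n payments is P · [(1+i)^n − (1+i)^k] / [(1+i)^n − 1].
(1+0.0066333)^60 = 1.48688864 and (1+0.0066333)^51 = 1.40099529, so the balance is 189,000 × (1.48688864 − 1.40099529) / (1.48688864 − 1) = €33,342.00.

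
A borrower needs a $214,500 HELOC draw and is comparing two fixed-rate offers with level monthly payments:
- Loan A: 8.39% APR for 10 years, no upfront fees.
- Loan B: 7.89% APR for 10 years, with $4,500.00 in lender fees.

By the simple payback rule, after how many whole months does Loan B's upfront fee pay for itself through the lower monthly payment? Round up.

Loan A: at 8.39% the monthly rate is 0.0069917, so the payment is 214,500 × 0.0069917 / (1 − 1.0069917^−120) = $2,646.89.
Loan B: monthly rate = 7.89%/12 = 0.0065750; payment = 214,500 × 0.0065750 / (1 − (1+0.0065750)^−120) = $2,590.03.
Monthly savings = $2,646.89 − $2,590.03 = $56.86.
Break-even = $4,500.00 / $56.86 = 79.14 → 80 months.

80 months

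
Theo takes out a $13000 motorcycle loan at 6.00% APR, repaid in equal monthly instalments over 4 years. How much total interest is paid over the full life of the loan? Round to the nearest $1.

$1,655

Monthly rate = 6%/12 = 0.0050000; payment = 13,000 × 0.0050000 / (1 − (1+0.0050000)^−48) = $305.31.
Total paid = 48 × $305.31 = $14,654.88; interest = $14,654.88 − $13,000 = $1,654.88.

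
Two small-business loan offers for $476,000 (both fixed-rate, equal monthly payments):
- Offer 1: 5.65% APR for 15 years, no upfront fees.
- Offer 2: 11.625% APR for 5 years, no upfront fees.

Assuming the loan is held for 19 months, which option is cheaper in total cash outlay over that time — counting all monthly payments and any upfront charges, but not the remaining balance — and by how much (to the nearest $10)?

Offer 1: monthly rate = 5.65%/12 = 0.0047083; payment = 476,000 × 0.0047083 / (1 − (1+0.0047083)^−180) = $3,927.31.
Offer 2: at 11.625% the monthly rate is 0.0096875, so the payment is 476,000 × 0.0096875 / (1 − 1.0096875^−60) = $10,498.38.
Over 19 months: Offer 1 costs 19 × $3,927.31 = $74,618.89; Offer 2 costs 19 × $10,498.38 = $199,469.22.
Offer 1 is cheaper by $199,469.22 − $74,618.89 = $124,850.33.

Offer 1 by $124,850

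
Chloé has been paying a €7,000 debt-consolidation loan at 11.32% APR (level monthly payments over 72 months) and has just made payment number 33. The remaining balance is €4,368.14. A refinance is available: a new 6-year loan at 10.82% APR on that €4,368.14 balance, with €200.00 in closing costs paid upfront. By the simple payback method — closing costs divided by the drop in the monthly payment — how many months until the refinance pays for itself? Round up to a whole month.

Current payment = 7,000 × 11.32%/12 / (1 − (1+0.0094333)^−72) = €134.39.
Refinanced payment = 4,368.14 × 0.0090167 / (1 − (1+0.0090167)^−72) = €82.74.
Monthly savings = €134.39 − €82.74 = €51.65.
Break-even = €200.00 / €51.65 = 3.87 → 4 months.

4 months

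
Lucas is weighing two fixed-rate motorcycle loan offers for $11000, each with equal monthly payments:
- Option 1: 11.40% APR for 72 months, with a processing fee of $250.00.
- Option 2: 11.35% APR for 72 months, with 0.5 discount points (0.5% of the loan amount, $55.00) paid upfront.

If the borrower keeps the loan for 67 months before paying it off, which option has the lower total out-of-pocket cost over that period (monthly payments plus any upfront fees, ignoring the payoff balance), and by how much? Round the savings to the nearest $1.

Option 1: at 11.40% the monthly rate is 0.0095000, so the payment is 11,000 × 0.0095000 / (1 − 1.0095000^−72) = $211.64.
Option 2: at 11.35% the monthly rate is 0.0094583, so the payment is 11,000 × 0.0094583 / (1 − 1.0094583^−72) = $211.35.
Over 67 months: Option 1 costs 67 × $211.64 + $250.00 = $14,429.88; Option 2 costs 67 × $211.35 + $55.00 = $14,215.45.
Option 2 is cheaper by $14,429.88 − $14,215.45 = $214.43.

Option 2 by $214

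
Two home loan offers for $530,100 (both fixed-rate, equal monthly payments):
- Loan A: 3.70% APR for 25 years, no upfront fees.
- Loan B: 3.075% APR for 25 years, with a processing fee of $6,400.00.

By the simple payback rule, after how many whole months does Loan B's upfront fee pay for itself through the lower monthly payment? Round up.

37 months

Loan A: monthly rate = 3.7%/12 = 0.0030833; payment = 530,100 × 0.0030833 / (1 − (1+0.0030833)^−300) = $2,711.00.
Loan B: monthly rate = 3.075%/12 = 0.0025625; payment = 530,100 × 0.0025625 / (1 − (1+0.0025625)^−300) = $2,534.52.
Monthly savings = $2,711.00 − $2,534.52 = $176.48.
Break-even = $6,400.00 / $176.48 = 36.26 → 37 months.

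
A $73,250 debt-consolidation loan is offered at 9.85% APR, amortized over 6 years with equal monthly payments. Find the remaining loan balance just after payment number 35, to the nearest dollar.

$42,974

With monthly rate i = 9.85%/12 = 0.0082083, the balance after k of n payments is P · [(1+i)^n − (1+i)^k] / [(1+i)^n − 1].
(1+0.0082083)^72 = 1.80144231 and (1+0.0082083)^35 = 1.33125085, so the balance is 73,250 × (1.80144231 − 1.33125085) / (1.80144231 − 1) = $42,974.43.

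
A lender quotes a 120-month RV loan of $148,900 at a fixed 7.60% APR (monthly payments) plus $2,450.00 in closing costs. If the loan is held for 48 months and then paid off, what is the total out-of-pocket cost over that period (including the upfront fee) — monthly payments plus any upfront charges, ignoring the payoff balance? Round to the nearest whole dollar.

Monthly rate = 7.6%/12 = 0.0063333; payment = 148,900 × 0.0063333 / (1 − (1+0.0063333)^−120) = $1,775.25.
Total outlay = 48 × $1,775.25 + $2,450.00 = $87,662.00.

$87,662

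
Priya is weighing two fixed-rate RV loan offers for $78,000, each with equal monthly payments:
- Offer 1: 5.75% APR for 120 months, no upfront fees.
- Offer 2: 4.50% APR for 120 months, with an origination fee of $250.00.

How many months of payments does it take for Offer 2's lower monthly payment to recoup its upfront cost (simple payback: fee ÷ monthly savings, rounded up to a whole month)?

Offer 1: at 5.75% the monthly rate is 0.0047917, so the payment is 78,000 × 0.0047917 / (1 − 1.0047917^−120) = $856.20.
Offer 2: at 4.50% the monthly rate is 0.0037500, so the payment is 78,000 × 0.0037500 / (1 − 1.0037500^−120) = $808.38.
Monthly savings = $856.20 − $808.38 = $47.82.
Break-even = $250.00 / $47.82 = 5.23 → 6 months.

6 months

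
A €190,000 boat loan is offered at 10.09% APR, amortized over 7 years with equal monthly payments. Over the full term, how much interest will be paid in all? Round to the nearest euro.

€75,698

At 10.09% the monthly rate is 0.0084083, so the payment is 190,000 × 0.0084083 / (1 − 1.0084083^−84) = €3,163.07.
Total paid = 84 × €3,163.07 = €265,697.88; interest = €265,697.88 − €190,000 = €75,697.88.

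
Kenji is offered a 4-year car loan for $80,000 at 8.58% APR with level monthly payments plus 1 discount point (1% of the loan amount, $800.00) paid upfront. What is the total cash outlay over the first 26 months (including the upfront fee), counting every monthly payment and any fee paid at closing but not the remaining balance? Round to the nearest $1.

$52,147

At 8.58% the monthly rate is 0.0071500, so the payment is 80,000 × 0.0071500 / (1 − 1.0071500^−48) = $1,974.89.
Total outlay = 26 × $1,974.89 + $800.00 = $52,147.14.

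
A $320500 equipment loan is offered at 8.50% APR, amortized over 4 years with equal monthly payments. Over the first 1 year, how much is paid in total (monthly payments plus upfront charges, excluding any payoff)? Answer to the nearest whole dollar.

$94,797

At 8.50% the monthly rate is 0.0070833, so the payment is 320,500 × 0.0070833 / (1 − 1.0070833^−48) = $7,899.78.
Total outlay = 12 × $7,899.78 = $94,797.36.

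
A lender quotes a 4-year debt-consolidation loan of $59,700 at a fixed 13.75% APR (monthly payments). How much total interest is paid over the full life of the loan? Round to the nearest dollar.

Monthly rate = 13.75%/12 = 0.0114583; payment = 59,700 × 0.0114583 / (1 − (1+0.0114583)^−48) = $1,623.91.
Total paid = 48 × $1,623.91 = $77,947.68; interest = $77,947.68 − $59,700 = $18,247.68.

$18,248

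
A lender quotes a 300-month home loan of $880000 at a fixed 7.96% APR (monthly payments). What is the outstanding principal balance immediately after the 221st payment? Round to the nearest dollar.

$415,148

With monthly rate i = 7.96%/12 = 0.0066333, the balance after k of n payments is P · [(1+i)^n − (1+i)^k] / [(1+i)^n − 1].
(1+0.0066333)^300 = 7.26762008 and (1+0.0066333)^221 = 4.31081051, so the balance is 880,000 × (7.26762008 − 4.31081051) / (7.26762008 − 1) = $415,148.40.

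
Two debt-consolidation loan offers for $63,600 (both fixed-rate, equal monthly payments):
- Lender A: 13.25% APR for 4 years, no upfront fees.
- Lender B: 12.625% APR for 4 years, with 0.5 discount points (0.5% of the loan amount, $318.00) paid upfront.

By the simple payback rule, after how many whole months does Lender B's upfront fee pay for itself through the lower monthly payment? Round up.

Lender A: monthly rate = 13.25%/12 = 0.0110417; payment = 63,600 × 0.0110417 / (1 − (1+0.0110417)^−48) = $1,714.13.
Lender B: at 12.625% the monthly rate is 0.0105208, so the payment is 63,600 × 0.0105208 / (1 − 1.0105208^−48) = $1,694.42.
Monthly savings = $1,714.13 − $1,694.42 = $19.71.
Break-even = $318.00 / $19.71 = 16.13 → 17 months.

17 months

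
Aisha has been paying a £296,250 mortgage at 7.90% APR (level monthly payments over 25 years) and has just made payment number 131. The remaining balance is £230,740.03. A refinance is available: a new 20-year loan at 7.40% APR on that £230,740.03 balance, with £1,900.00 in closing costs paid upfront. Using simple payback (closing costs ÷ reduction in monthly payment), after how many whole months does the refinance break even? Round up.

5 months

Current payment = 296,250 × 7.9%/12 / (1 − (1+0.0065833)^−300) = £2,266.92.
Refinanced payment = 230,740.03 × 0.0061667 / (1 − (1+0.0061667)^−240) = £1,844.74.
Monthly savings = £2,266.92 − £1,844.74 = £422.18.
Break-even = £1,900.00 / £422.18 = 4.50 → 5 months.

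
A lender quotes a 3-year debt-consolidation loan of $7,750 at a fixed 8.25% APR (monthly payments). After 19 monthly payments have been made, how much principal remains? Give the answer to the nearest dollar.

With monthly rate i = 8.25%/12 = 0.0068750, the balance after k of n payments is P · [(1+i)^n − (1+i)^k] / [(1+i)^n − 1].
(1+0.0068750)^36 = 1.27973509 and (1+0.0068750)^19 = 1.13903114, so the balance is 7,750 × (1.27973509 − 1.13903114) / (1.27973509 − 1) = $3,898.17.

$3,898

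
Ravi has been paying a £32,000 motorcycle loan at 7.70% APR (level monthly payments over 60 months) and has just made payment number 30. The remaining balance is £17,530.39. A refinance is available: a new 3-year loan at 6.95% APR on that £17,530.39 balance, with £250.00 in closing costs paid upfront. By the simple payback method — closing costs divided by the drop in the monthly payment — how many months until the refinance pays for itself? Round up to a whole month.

3 months

Current payment = 32,000 × 7.7%/12 / (1 − (1+0.0064167)^−60) = £644.26.
Refinanced payment = 17,530.39 × 0.0057917 / (1 − (1+0.0057917)^−36) = £540.89.
Monthly savings = £644.26 − £540.89 = £103.37.
Break-even = £250.00 / £103.37 = 2.42 → 3 months.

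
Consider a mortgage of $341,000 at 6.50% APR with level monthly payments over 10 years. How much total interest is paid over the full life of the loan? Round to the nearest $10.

Monthly rate = 6.5%/12 = 0.0054167; payment = 341,000 × 0.0054167 / (1 − (1+0.0054167)^−120) = $3,871.99.
Total paid = 120 × $3,871.99 = $464,638.80; interest = $464,638.80 − $341,000 = $123,638.80.

$123,640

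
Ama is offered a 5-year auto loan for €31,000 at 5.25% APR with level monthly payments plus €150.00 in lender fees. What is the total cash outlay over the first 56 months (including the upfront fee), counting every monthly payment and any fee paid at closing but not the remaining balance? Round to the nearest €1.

At 5.25% the monthly rate is 0.0043750, so the payment is 31,000 × 0.0043750 / (1 − 1.0043750^−60) = €588.57.
Total outlay = 56 × €588.57 + €150.00 = €33,109.92.

€33,110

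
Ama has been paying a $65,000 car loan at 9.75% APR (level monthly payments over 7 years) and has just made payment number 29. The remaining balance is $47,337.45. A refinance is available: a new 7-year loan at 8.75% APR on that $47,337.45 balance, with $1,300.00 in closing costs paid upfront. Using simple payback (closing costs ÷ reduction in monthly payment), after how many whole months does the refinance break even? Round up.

5 months

Current payment = 65,000 × 9.75%/12 / (1 − (1+0.0081250)^−84) = $1,070.70.
Refinanced payment = 47,337.45 × 0.0072917 / (1 − (1+0.0072917)^−84) = $755.62.
Monthly savings = $1,070.70 − $755.62 = $315.08.
Break-even = $1,300.00 / $315.08 = 4.13 → 5 months.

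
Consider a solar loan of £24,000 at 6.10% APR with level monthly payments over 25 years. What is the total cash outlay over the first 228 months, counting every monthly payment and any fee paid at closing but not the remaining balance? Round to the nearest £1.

At 6.10% the monthly rate is 0.0050833, so the payment is 24,000 × 0.0050833 / (1 − 1.0050833^−300) = £156.10.
Total outlay = 228 × £156.10 = £35,590.80.

£35,591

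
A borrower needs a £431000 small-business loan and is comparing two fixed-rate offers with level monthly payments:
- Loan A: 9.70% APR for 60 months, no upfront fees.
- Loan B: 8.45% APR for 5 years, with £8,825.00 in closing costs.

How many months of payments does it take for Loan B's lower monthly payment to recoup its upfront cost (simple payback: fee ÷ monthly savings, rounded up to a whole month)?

Loan A: monthly rate = 9.7%/12 = 0.0080833; payment = 431,000 × 0.0080833 / (1 − (1+0.0080833)^−60) = £9,093.99.
Loan B: at 8.45% the monthly rate is 0.0070417, so the payment is 431,000 × 0.0070417 / (1 − 1.0070417^−60) = £8,832.24.
Monthly savings = £9,093.99 − £8,832.24 = £261.75.
Break-even = £8,825.00 / £261.75 = 33.72 → 34 months.

34 months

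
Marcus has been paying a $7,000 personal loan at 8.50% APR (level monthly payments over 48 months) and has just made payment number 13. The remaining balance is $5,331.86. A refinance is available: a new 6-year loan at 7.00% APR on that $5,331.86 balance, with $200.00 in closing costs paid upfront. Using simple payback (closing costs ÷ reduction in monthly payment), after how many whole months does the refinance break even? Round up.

Current payment = 7,000 × 8.5%/12 / (1 − (1+0.0070833)^−48) = $172.54.
Refinanced payment = 5,331.86 × 0.0058333 / (1 − (1+0.0058333)^−72) = $90.90.
Monthly savings = $172.54 − $90.90 = $81.64.
Break-even = $200.00 / $81.64 = 2.45 → 3 months.

3 months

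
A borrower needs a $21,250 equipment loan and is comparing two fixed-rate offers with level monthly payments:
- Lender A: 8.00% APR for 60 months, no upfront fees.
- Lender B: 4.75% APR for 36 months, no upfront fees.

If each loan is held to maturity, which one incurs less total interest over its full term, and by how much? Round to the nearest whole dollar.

Lender A: at 8.00% the monthly rate is 0.0066667, so the payment is 21,250 × 0.0066667 / (1 − 1.0066667^−60) = $430.87.
Total interest on Lender A = 60 × $430.87 − $21,250 = $4,602.20.
Lender B: at 4.75% the monthly rate is 0.0039583, so the payment is 21,250 × 0.0039583 / (1 − 1.0039583^−36) = $634.50.
Total interest on Lender B = 36 × $634.50 − $21,250 = $1,592.00.
Lender B is lower by $3,010.20.

Lender B by $3,010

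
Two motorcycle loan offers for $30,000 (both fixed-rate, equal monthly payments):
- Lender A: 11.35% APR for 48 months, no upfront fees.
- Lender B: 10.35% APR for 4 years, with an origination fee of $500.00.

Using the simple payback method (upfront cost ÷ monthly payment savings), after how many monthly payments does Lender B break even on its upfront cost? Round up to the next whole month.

35 months

Lender A: at 11.35% the monthly rate is 0.0094583, so the payment is 30,000 × 0.0094583 / (1 − 1.0094583^−48) = $780.47.
Lender B: monthly rate = 10.35%/12 = 0.0086250; payment = 30,000 × 0.0086250 / (1 − (1+0.0086250)^−48) = $765.93.
Monthly savings = $780.47 − $765.93 = $14.54.
Break-even = $500.00 / $14.54 = 34.39 → 35 months.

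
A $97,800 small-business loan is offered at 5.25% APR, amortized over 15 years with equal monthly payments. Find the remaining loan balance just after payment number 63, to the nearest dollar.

$71,873

With monthly rate i = 5.25%/12 = 0.0043750, the balance after k of n payments is P · [(1+i)^n − (1+i)^k] / [(1+i)^n − 1].
(1+0.0043750)^180 = 2.19412285 and (1+0.0043750)^63 = 1.31656204, so the balance is 97,800 × (2.19412285 − 1.31656204) / (2.19412285 − 1) = $71,873.21.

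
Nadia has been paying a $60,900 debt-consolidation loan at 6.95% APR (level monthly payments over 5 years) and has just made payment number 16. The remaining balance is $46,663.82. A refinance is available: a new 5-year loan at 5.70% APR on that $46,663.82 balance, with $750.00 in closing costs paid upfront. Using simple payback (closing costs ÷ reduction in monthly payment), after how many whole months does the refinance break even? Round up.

3 months

Current payment = 60,900 × 6.95%/12 / (1 − (1+0.0057917)^−60) = $1,204.46.
Refinanced payment = 46,663.82 × 0.0047500 / (1 − (1+0.0047500)^−60) = $895.65.
Monthly savings = $1,204.46 − $895.65 = $308.81.
Break-even = $750.00 / $308.81 = 2.43 → 3 months.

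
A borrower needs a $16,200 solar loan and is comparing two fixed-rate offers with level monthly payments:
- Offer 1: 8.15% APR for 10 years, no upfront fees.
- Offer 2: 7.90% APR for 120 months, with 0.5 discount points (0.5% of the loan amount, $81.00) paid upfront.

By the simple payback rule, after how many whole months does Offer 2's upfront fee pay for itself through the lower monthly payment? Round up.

Offer 1: monthly rate = 8.15%/12 = 0.0067917; payment = 16,200 × 0.0067917 / (1 − (1+0.0067917)^−120) = $197.84.
Offer 2: at 7.90% the monthly rate is 0.0065833, so the payment is 16,200 × 0.0065833 / (1 − 1.0065833^−120) = $195.70.
Monthly savings = $197.84 − $195.70 = $2.14.
Break-even = $81.00 / $2.14 = 37.85 → 38 months.

38 months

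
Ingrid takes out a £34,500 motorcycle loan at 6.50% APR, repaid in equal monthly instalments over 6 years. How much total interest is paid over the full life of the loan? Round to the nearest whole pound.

At 6.50% the monthly rate is 0.0054167, so the payment is 34,500 × 0.0054167 / (1 − 1.0054167^−72) = £579.94.
Total paid = 72 × £579.94 = £41,755.68; interest = £41,755.68 − £34,500 = £7,255.68.

£7,256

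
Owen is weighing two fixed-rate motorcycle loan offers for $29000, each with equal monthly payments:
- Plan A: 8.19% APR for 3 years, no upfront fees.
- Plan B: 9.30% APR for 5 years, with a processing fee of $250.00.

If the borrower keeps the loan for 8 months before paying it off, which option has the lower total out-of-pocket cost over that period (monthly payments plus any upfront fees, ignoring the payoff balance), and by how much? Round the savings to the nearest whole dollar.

Plan A: monthly rate = 8.19%/12 = 0.0068250; payment = 29,000 × 0.0068250 / (1 − (1+0.0068250)^−36) = $911.30.
Plan B: monthly rate = 9.3%/12 = 0.0077500; payment = 29,000 × 0.0077500 / (1 − (1+0.0077500)^−60) = $606.22.
Over 8 months: Plan A costs 8 × $911.30 = $7,290.40; Plan B costs 8 × $606.22 + $250.00 = $5,099.76.
Plan B is cheaper by $7,290.40 − $5,099.76 = $2,190.64.

Plan B by $2,191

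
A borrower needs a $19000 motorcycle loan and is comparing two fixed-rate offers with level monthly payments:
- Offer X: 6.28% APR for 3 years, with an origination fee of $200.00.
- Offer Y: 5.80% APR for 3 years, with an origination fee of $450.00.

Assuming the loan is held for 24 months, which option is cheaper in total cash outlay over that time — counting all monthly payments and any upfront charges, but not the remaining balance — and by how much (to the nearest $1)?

Offer X by $151

Offer X: at 6.28% the monthly rate is 0.0052333, so the payment is 19,000 × 0.0052333 / (1 − 1.0052333^−36) = $580.43.
Offer Y: at 5.80% the monthly rate is 0.0048333, so the payment is 19,000 × 0.0048333 / (1 − 1.0048333^−36) = $576.30.
Over 24 months: Offer X costs 24 × $580.43 + $200.00 = $14,130.32; Offer Y costs 24 × $576.30 + $450.00 = $14,281.20.
Offer X is cheaper by $14,281.20 − $14,130.32 = $150.88.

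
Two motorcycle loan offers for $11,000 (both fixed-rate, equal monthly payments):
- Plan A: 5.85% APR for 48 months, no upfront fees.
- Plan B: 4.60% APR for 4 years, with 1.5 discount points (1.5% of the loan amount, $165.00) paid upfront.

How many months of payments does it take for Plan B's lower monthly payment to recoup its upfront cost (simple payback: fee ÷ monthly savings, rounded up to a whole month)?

27 months

Plan A: at 5.85% the monthly rate is 0.0048750, so the payment is 11,000 × 0.0048750 / (1 − 1.0048750^−48) = $257.58.
Plan B: monthly rate = 4.6%/12 = 0.0038333; payment = 11,000 × 0.0038333 / (1 − (1+0.0038333)^−48) = $251.33.
Monthly savings = $257.58 − $251.33 = $6.25.
Break-even = $165.00 / $6.25 = 26.40 → 27 months.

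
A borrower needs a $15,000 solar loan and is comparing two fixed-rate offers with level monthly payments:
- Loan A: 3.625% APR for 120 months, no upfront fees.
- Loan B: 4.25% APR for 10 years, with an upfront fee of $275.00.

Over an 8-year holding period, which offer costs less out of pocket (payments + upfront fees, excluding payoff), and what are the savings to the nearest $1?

Loan A: monthly rate = 3.625%/12 = 0.0030208; payment = 15,000 × 0.0030208 / (1 − (1+0.0030208)^−120) = $149.21.
Loan B: monthly rate = 4.25%/12 = 0.0035417; payment = 15,000 × 0.0035417 / (1 − (1+0.0035417)^−120) = $153.66.
Over 96 months: Loan A costs 96 × $149.21 = $14,324.16; Loan B costs 96 × $153.66 + $275.00 = $15,026.36.
Loan A is cheaper by $15,026.36 − $14,324.16 = $702.20.

Loan A by $702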